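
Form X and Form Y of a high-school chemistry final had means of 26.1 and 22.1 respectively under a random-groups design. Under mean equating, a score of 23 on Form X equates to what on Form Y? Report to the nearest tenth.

Mean equating: y = x + (M_Y − M_X) = 23 + (22.1 − 26.1) = 19.0

19.0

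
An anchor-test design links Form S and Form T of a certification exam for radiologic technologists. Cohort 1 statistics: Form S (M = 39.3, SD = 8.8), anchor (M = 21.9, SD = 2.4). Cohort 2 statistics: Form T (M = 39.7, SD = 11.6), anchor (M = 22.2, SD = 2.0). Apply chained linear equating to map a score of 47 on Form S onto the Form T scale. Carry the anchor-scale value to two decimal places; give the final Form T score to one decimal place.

50.1

Form S → anchor (Cohort 1): v = (2.4/8.8)(47 − 39.3) + 21.9 = 24.00
anchor → Form T (Cohort 2): y = (11.6/2.0)(24.00 − 22.2) + 39.7 = 50.1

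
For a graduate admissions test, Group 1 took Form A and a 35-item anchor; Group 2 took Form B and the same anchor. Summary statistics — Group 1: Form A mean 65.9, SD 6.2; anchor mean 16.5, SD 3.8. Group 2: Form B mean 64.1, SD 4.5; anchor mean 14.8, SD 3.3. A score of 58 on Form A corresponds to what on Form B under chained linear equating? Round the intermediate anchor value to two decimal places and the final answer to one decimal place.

59.8

Form A → anchor (Group 1): v = (3.8/6.2)(58 − 65.9) + 16.5 = 11.66
anchor → Form B (Group 2): y = (4.5/3.3)(11.66 − 14.8) + 64.1 = 59.8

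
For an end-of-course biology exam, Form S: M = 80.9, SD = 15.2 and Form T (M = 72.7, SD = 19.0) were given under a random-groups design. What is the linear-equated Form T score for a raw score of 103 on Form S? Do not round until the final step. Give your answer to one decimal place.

Linear equating: y = (SD_Y/SD_X)(x − M_X) + M_Y
y = (19.0/15.2)(103 − 80.9) + 72.7
y = 1.250000 × 22.1 + 72.7 = 27.6250 + 72.7 = 100.3

100.3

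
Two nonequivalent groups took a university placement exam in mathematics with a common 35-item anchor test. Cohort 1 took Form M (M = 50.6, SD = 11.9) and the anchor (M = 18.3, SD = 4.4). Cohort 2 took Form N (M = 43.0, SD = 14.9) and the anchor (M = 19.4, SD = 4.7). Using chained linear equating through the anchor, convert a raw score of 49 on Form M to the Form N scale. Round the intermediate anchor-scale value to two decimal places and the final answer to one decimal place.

37.6

Form M → anchor (Cohort 1): v = (4.4/11.9)(49 − 50.6) + 18.3 = 17.71
anchor → Form N (Cohort 2): y = (14.9/4.7)(17.71 − 19.4) + 43.0 = 37.6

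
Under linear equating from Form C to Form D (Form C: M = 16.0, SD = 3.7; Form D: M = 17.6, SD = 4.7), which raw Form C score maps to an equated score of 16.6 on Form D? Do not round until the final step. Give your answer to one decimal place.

15.2

Invert y = (SD_Y/SD_X)(x − M_X) + M_Y:
x = (SD_X/SD_Y)(y − M_Y) + M_X = (3.7/4.7)(16.6 − 17.6) + 16.0
x = 0.787234 × -1.000 + 16.0 = 15.2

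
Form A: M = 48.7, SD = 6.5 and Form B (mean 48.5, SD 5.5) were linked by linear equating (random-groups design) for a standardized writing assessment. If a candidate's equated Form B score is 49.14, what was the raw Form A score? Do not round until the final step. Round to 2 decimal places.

Invert y = (SD_Y/SD_X)(x − M_X) + M_Y:
x = (SD_X/SD_Y)(y − M_Y) + M_X = (6.5/5.5)(49.14 − 48.5) + 48.7
x = 1.181818 × 0.640 + 48.7 = 49.46

49.46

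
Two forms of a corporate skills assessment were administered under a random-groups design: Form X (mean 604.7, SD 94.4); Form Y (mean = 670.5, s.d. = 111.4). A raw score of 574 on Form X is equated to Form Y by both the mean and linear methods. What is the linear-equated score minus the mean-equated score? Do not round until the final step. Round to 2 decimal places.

-5.53

Mean-equated: 574 + (670.5 − 604.7) = 639.80
Linear-equated: (111.4/94.4)(574 − 604.7) + 670.5 = 634.271
Difference = 634.271 − 639.80 = -5.53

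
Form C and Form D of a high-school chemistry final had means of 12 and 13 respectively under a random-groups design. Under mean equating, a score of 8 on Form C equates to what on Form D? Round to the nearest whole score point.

Mean equating: y = x + (M_Y − M_X) = 8 + (13 − 12) = 9

9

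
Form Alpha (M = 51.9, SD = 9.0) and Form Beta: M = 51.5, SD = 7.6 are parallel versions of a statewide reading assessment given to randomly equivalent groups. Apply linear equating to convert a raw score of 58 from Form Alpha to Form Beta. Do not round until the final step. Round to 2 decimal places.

Linear equating: y = (SD_Y/SD_X)(x − M_X) + M_Y
y = (7.6/9.0)(58 − 51.9) + 51.5
y = 0.844444 × 6.1 + 51.5 = 5.1511 + 51.5 = 56.65

56.65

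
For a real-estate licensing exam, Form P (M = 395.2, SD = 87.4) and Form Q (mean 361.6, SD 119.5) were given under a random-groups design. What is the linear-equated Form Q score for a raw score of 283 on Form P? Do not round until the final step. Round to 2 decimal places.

Linear equating: y = (SD_Y/SD_X)(x − M_X) + M_Y
y = (119.5/87.4)(283 − 395.2) + 361.6
y = 1.367277 × -112.2 + 361.6 = -153.4085 + 361.6 = 208.19

208.19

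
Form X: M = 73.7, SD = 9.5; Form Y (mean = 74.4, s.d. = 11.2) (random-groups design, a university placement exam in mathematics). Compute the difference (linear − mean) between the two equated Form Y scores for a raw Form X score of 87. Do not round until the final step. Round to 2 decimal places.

Mean-equated: 87 + (74.4 − 73.7) = 87.70
Linear-equated: (11.2/9.5)(87 − 73.7) + 74.4 = 90.080
Difference = 90.080 − 87.70 = 2.38

2.38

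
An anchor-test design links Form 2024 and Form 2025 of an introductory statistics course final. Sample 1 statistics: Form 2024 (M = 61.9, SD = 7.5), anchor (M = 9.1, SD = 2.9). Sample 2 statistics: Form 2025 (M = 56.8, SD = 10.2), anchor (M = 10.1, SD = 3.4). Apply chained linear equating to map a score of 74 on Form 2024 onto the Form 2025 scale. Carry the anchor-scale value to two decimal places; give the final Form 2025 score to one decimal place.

Form 2024 → anchor (Sample 1): v = (2.9/7.5)(74 − 61.9) + 9.1 = 13.78
anchor → Form 2025 (Sample 2): y = (10.2/3.4)(13.78 − 10.1) + 56.8 = 67.8

67.8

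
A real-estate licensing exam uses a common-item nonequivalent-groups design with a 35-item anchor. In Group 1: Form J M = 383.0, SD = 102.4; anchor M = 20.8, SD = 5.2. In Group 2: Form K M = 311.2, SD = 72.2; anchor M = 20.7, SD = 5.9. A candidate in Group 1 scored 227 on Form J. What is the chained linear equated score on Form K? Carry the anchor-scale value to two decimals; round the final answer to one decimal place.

Form J → anchor (Group 1): v = (5.2/102.4)(227 − 383.0) + 20.8 = 12.88
anchor → Form K (Group 2): y = (72.2/5.9)(12.88 − 20.7) + 311.2 = 215.5

215.5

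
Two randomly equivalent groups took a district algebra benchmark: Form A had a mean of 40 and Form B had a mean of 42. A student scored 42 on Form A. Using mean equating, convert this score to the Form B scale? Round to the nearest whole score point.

Mean equating: y = x + (M_Y − M_X) = 42 + (42 − 40) = 44

44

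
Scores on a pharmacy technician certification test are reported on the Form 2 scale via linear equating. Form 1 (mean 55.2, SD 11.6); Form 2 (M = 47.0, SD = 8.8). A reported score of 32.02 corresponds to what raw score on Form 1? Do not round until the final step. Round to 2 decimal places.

35.45

Invert y = (SD_Y/SD_X)(x − M_X) + M_Y:
x = (SD_X/SD_Y)(y − M_Y) + M_X = (11.6/8.8)(32.02 − 47.0) + 55.2
x = 1.318182 × -14.980 + 55.2 = 35.45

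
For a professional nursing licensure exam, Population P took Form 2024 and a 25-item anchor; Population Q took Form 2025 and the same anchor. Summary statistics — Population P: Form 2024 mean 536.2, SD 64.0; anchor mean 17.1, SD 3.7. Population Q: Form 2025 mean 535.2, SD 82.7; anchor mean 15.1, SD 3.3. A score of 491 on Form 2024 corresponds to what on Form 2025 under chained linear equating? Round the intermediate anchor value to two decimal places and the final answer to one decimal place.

Form 2024 → anchor (Population P): v = (3.7/64.0)(491 − 536.2) + 17.1 = 14.49
anchor → Form 2025 (Population Q): y = (82.7/3.3)(14.49 − 15.1) + 535.2 = 519.9

519.9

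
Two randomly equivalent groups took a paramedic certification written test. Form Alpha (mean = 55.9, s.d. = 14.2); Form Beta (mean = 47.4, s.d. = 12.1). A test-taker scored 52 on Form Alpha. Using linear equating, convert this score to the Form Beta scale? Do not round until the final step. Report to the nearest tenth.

Linear equating: y = (SD_Y/SD_X)(x − M_X) + M_Y
y = (12.1/14.2)(52 − 55.9) + 47.4
y = 0.852113 × -3.9 + 47.4 = -3.3232 + 47.4 = 44.1

44.1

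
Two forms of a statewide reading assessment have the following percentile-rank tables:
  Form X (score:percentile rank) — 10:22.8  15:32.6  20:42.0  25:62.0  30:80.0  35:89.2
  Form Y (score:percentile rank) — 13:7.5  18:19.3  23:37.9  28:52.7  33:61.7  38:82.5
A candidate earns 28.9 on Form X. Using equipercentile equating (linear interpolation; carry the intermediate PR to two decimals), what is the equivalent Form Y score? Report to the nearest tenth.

PR of 28.9 on Form X: 62.0 + (28.9 − 25)/(30 − 25) × (80.0 − 62.0) = 76.04
On Form Y, PR 76.04 falls between score 33 (PR 61.7) and 38 (PR 82.5).
Interpolate: 33 + (76.04 − 61.7)/(82.5 − 61.7) × (38 − 33) = 36.4

36.4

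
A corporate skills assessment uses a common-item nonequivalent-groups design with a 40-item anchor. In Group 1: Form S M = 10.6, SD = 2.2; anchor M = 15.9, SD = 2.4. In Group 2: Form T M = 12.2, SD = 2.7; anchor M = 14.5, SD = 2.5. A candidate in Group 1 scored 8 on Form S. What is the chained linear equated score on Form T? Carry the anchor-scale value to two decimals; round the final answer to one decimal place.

10.6

Form S → anchor (Group 1): v = (2.4/2.2)(8 − 10.6) + 15.9 = 13.06
anchor → Form T (Group 2): y = (2.7/2.5)(13.06 − 14.5) + 12.2 = 10.6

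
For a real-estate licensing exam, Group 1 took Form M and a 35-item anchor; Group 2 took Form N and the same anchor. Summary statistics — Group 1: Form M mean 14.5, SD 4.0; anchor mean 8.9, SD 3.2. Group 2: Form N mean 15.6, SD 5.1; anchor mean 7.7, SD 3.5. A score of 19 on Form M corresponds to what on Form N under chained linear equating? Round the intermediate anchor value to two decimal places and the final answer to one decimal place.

22.6

Form M → anchor (Group 1): v = (3.2/4.0)(19 − 14.5) + 8.9 = 12.50
anchor → Form N (Group 2): y = (5.1/3.5)(12.50 − 7.7) + 15.6 = 22.6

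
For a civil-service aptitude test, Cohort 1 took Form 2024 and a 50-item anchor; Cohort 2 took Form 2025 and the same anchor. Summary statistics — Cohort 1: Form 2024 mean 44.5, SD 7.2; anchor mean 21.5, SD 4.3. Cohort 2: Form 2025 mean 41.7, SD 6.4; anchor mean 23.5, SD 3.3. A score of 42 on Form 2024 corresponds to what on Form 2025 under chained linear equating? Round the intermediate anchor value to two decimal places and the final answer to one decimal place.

34.9

Form 2024 → anchor (Cohort 1): v = (4.3/7.2)(42 − 44.5) + 21.5 = 20.01
anchor → Form 2025 (Cohort 2): y = (6.4/3.3)(20.01 − 23.5) + 41.7 = 34.9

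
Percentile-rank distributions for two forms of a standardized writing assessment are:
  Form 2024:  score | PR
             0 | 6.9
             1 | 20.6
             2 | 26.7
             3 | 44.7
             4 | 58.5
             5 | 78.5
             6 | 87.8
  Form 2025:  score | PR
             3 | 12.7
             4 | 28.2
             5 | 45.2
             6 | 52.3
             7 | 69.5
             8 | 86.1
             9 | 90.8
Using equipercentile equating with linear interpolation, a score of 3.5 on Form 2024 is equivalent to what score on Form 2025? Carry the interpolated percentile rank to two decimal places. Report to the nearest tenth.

5.9

PR of 3.5 on Form 2024: 44.7 + (3.5 − 3)/(4 − 3) × (58.5 − 44.7) = 51.60
On Form 2025, PR 51.60 falls between score 5 (PR 45.2) and 6 (PR 52.3).
Interpolate: 5 + (51.60 − 45.2)/(52.3 − 45.2) × (6 − 5) = 5.9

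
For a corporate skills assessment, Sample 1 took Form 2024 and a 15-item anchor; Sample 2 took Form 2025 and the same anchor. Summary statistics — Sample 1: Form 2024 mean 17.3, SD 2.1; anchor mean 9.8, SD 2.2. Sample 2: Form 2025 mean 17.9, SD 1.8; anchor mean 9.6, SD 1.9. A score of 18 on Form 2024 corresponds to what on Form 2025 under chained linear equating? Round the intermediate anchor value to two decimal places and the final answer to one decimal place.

18.8

Form 2024 → anchor (Sample 1): v = (2.2/2.1)(18 − 17.3) + 9.8 = 10.53
anchor → Form 2025 (Sample 2): y = (1.8/1.9)(10.53 − 9.6) + 17.9 = 18.8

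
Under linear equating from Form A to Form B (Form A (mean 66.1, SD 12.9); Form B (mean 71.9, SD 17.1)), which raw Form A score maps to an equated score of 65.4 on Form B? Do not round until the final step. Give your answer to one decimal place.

61.2

Invert y = (SD_Y/SD_X)(x − M_X) + M_Y:
x = (SD_X/SD_Y)(y − M_Y) + M_X = (12.9/17.1)(65.4 − 71.9) + 66.1
x = 0.754386 × -6.500 + 66.1 = 61.2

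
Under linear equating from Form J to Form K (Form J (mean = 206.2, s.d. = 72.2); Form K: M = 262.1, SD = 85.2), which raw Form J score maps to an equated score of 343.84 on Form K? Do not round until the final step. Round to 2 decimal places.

Invert y = (SD_Y/SD_X)(x − M_X) + M_Y:
x = (SD_X/SD_Y)(y − M_Y) + M_X = (72.2/85.2)(343.84 − 262.1) + 206.2
x = 0.847418 × 81.740 + 206.2 = 275.47

275.47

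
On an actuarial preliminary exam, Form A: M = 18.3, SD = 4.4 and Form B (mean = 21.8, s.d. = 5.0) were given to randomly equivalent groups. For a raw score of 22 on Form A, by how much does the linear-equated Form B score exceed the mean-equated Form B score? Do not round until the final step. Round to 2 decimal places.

Mean-equated: 22 + (21.8 − 18.3) = 25.50
Linear-equated: (5.0/4.4)(22 − 18.3) + 21.8 = 26.005
Difference = 26.005 − 25.50 = 0.50

0.50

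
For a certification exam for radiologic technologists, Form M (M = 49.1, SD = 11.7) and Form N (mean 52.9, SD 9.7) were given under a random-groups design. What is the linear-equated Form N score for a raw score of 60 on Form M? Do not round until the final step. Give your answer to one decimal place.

61.9

Linear equating: y = (SD_Y/SD_X)(x − M_X) + M_Y
y = (9.7/11.7)(60 − 49.1) + 52.9
y = 0.829060 × 10.9 + 52.9 = 9.0368 + 52.9 = 61.9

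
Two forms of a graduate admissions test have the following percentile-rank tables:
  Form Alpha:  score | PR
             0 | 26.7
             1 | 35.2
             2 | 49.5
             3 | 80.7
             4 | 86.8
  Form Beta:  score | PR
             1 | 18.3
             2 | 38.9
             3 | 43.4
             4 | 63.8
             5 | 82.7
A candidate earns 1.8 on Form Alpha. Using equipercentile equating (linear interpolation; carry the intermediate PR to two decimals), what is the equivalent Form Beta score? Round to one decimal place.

3.2

PR of 1.8 on Form Alpha: 35.2 + (1.8 − 1)/(2 − 1) × (49.5 − 35.2) = 46.64
On Form Beta, PR 46.64 falls between score 3 (PR 43.4) and 4 (PR 63.8).
Interpolate: 3 + (46.64 − 43.4)/(63.8 − 43.4) × (4 − 3) = 3.2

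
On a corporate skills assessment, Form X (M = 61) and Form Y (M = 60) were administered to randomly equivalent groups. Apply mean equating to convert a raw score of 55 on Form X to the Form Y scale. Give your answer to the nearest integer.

Mean equating: y = x + (M_Y − M_X) = 55 + (60 − 61) = 54

54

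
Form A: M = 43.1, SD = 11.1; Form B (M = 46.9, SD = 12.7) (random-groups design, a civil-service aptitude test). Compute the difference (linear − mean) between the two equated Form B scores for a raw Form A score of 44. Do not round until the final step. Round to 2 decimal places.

0.13

Mean-equated: 44 + (46.9 − 43.1) = 47.80
Linear-equated: (12.7/11.1)(44 − 43.1) + 46.9 = 47.930
Difference = 47.930 − 47.80 = 0.13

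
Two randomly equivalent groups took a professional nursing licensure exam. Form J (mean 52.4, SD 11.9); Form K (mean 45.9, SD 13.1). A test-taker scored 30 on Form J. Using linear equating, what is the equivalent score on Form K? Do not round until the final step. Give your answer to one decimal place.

Linear equating: y = (SD_Y/SD_X)(x − M_X) + M_Y
y = (13.1/11.9)(30 − 52.4) + 45.9
y = 1.100840 × -22.4 + 45.9 = -24.6588 + 45.9 = 21.2

21.2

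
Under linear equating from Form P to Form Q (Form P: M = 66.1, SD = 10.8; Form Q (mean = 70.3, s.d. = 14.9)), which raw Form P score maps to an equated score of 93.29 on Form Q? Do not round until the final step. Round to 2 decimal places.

Invert y = (SD_Y/SD_X)(x − M_X) + M_Y:
x = (SD_X/SD_Y)(y − M_Y) + M_X = (10.8/14.9)(93.29 − 70.3) + 66.1
x = 0.724832 × 22.990 + 66.1 = 82.76

82.76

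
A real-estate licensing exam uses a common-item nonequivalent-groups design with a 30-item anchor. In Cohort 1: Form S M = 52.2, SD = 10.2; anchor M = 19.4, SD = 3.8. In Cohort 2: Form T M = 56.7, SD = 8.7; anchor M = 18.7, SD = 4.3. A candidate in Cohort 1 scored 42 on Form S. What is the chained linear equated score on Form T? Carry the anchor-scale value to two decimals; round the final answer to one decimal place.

Form S → anchor (Cohort 1): v = (3.8/10.2)(42 − 52.2) + 19.4 = 15.60
anchor → Form T (Cohort 2): y = (8.7/4.3)(15.60 − 18.7) + 56.7 = 50.4

50.4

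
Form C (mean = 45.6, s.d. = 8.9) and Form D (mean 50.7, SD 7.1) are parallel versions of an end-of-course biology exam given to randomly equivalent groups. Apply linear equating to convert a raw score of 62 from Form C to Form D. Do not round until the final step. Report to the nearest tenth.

63.8

Linear equating: y = (SD_Y/SD_X)(x − M_X) + M_Y
y = (7.1/8.9)(62 − 45.6) + 50.7
y = 0.797753 × 16.4 + 50.7 = 13.0831 + 50.7 = 63.8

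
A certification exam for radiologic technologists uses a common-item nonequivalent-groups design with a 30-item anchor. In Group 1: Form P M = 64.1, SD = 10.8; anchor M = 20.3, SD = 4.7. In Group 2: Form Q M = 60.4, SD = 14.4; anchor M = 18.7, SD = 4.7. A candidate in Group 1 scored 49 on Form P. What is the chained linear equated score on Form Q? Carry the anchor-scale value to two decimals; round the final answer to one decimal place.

45.2

Form P → anchor (Group 1): v = (4.7/10.8)(49 − 64.1) + 20.3 = 13.73
anchor → Form Q (Group 2): y = (14.4/4.7)(13.73 − 18.7) + 60.4 = 45.2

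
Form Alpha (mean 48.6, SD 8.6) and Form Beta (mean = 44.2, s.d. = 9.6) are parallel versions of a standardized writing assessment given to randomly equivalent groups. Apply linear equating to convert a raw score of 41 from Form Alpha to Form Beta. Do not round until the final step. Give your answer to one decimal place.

35.7

Linear equating: y = (SD_Y/SD_X)(x − M_X) + M_Y
y = (9.6/8.6)(41 − 48.6) + 44.2
y = 1.116279 × -7.6 + 44.2 = -8.4837 + 44.2 = 35.7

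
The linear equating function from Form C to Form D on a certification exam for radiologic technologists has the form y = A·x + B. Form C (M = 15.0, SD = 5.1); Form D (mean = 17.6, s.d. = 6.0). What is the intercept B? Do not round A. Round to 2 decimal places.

A = SD_Y / SD_X = 6.0 / 5.1 = 1.176471
B = M_Y − A·M_X = 17.6 − 1.176471 × 15.0 = -0.05

-0.05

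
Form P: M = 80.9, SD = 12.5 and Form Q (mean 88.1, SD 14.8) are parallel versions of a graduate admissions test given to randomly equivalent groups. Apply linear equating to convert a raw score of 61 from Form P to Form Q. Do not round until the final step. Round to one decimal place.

Linear equating: y = (SD_Y/SD_X)(x − M_X) + M_Y
y = (14.8/12.5)(61 − 80.9) + 88.1
y = 1.184000 × -19.9 + 88.1 = -23.5616 + 88.1 = 64.5

64.5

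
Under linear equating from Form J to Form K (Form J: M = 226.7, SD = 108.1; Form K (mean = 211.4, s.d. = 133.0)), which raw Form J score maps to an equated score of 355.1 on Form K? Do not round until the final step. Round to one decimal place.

Invert y = (SD_Y/SD_X)(x − M_X) + M_Y:
x = (SD_X/SD_Y)(y − M_Y) + M_X = (108.1/133.0)(355.1 − 211.4) + 226.7
x = 0.812782 × 143.700 + 226.7 = 343.5

343.5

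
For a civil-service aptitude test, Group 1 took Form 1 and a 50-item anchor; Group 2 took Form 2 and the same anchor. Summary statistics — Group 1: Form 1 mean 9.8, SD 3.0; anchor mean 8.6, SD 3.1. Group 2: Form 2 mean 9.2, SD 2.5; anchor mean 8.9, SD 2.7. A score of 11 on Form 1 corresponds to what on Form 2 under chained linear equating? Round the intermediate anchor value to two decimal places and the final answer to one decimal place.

10.1

Form 1 → anchor (Group 1): v = (3.1/3.0)(11 − 9.8) + 8.6 = 9.84
anchor → Form 2 (Group 2): y = (2.5/2.7)(9.84 − 8.9) + 9.2 = 10.1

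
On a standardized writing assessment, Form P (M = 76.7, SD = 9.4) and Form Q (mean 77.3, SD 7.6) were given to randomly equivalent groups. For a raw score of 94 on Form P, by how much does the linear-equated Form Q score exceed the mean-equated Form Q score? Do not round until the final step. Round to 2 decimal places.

-3.31

Mean-equated: 94 + (77.3 − 76.7) = 94.60
Linear-equated: (7.6/9.4)(94 − 76.7) + 77.3 = 91.287
Difference = 91.287 − 94.60 = -3.31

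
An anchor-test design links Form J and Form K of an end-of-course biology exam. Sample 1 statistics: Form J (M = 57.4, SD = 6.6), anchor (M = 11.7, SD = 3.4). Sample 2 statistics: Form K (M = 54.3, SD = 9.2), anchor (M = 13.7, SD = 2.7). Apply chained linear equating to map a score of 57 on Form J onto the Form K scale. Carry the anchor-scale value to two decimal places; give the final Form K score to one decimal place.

46.8

Form J → anchor (Sample 1): v = (3.4/6.6)(57 − 57.4) + 11.7 = 11.49
anchor → Form K (Sample 2): y = (9.2/2.7)(11.49 − 13.7) + 54.3 = 46.8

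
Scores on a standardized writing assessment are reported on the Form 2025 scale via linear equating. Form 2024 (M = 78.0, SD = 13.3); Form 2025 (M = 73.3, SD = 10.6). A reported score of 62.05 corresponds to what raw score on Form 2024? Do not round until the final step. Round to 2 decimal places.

63.88

Invert y = (SD_Y/SD_X)(x − M_X) + M_Y:
x = (SD_X/SD_Y)(y − M_Y) + M_X = (13.3/10.6)(62.05 − 73.3) + 78.0
x = 1.254717 × -11.250 + 78.0 = 63.88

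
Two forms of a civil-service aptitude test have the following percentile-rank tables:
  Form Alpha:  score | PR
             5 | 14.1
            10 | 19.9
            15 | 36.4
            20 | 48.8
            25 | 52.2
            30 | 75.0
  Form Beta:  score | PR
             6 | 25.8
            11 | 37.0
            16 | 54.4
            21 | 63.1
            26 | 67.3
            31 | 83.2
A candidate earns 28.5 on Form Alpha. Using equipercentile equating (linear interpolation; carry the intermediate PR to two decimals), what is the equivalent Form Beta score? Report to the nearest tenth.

26.3

PR of 28.5 on Form Alpha: 52.2 + (28.5 − 25)/(30 − 25) × (75.0 − 52.2) = 68.16
On Form Beta, PR 68.16 falls between score 26 (PR 67.3) and 31 (PR 83.2).
Interpolate: 26 + (68.16 − 67.3)/(83.2 − 67.3) × (31 − 26) = 26.3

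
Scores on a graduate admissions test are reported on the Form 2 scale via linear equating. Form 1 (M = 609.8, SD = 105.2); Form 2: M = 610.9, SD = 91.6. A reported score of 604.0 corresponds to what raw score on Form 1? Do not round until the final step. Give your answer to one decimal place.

Invert y = (SD_Y/SD_X)(x − M_X) + M_Y:
x = (SD_X/SD_Y)(y − M_Y) + M_X = (105.2/91.6)(604.0 − 610.9) + 609.8
x = 1.148472 × -6.900 + 609.8 = 601.9

601.9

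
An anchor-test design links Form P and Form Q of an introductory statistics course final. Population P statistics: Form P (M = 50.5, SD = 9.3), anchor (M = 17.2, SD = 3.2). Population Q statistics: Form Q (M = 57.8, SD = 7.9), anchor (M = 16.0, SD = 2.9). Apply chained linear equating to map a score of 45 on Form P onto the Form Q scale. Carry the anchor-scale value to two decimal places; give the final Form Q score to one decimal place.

Form P → anchor (Population P): v = (3.2/9.3)(45 − 50.5) + 17.2 = 15.31
anchor → Form Q (Population Q): y = (7.9/2.9)(15.31 − 16.0) + 57.8 = 55.9

55.9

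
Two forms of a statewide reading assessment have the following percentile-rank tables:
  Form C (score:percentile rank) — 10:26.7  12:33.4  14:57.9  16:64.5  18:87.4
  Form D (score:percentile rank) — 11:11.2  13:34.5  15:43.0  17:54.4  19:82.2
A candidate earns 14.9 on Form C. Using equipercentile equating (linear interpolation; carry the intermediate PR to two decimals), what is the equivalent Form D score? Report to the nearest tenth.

17.5

PR of 14.9 on Form C: 57.9 + (14.9 − 14)/(16 − 14) × (64.5 − 57.9) = 60.87
On Form D, PR 60.87 falls between score 17 (PR 54.4) and 19 (PR 82.2).
Interpolate: 17 + (60.87 − 54.4)/(82.2 − 54.4) × (19 − 17) = 17.5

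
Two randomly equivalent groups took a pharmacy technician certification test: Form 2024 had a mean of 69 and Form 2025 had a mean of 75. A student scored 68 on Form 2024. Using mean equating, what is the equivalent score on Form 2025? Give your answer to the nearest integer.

74

Mean equating: y = x + (M_Y − M_X) = 68 + (75 − 69) = 74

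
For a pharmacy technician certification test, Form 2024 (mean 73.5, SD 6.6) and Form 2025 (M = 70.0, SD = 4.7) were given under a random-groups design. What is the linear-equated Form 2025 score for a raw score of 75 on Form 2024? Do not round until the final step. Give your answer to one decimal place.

71.1

Linear equating: y = (SD_Y/SD_X)(x − M_X) + M_Y
y = (4.7/6.6)(75 − 73.5) + 70.0
y = 0.712121 × 1.5 + 70.0 = 1.0682 + 70.0 = 71.1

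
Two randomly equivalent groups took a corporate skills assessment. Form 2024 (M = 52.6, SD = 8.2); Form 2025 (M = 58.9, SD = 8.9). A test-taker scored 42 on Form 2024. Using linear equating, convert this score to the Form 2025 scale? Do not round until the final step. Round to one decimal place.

47.4

Linear equating: y = (SD_Y/SD_X)(x − M_X) + M_Y
y = (8.9/8.2)(42 − 52.6) + 58.9
y = 1.085366 × -10.6 + 58.9 = -11.5049 + 58.9 = 47.4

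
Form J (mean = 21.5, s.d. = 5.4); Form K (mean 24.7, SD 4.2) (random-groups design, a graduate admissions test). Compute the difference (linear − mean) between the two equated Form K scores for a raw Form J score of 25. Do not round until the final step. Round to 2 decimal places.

-0.78

Mean-equated: 25 + (24.7 − 21.5) = 28.20
Linear-equated: (4.2/5.4)(25 − 21.5) + 24.7 = 27.422
Difference = 27.422 − 28.20 = -0.78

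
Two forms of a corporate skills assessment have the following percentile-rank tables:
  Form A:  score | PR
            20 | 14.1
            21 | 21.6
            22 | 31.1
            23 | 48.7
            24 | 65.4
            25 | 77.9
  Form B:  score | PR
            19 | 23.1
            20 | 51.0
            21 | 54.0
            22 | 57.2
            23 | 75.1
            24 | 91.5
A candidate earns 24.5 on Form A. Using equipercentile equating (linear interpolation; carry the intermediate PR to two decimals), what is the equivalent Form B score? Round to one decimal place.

22.8

PR of 24.5 on Form A: 65.4 + (24.5 − 24)/(25 − 24) × (77.9 − 65.4) = 71.65
On Form B, PR 71.65 falls between score 22 (PR 57.2) and 23 (PR 75.1).
Interpolate: 22 + (71.65 − 57.2)/(75.1 − 57.2) × (23 − 22) = 22.8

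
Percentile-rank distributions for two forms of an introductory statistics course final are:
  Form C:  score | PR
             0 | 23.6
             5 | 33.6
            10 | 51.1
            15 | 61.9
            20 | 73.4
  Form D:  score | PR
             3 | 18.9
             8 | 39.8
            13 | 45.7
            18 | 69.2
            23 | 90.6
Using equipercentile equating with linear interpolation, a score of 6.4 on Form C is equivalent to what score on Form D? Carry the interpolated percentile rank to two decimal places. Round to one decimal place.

7.7

PR of 6.4 on Form C: 33.6 + (6.4 − 5)/(10 − 5) × (51.1 − 33.6) = 38.50
On Form D, PR 38.50 falls between score 3 (PR 18.9) and 8 (PR 39.8).
Interpolate: 3 + (38.50 − 18.9)/(39.8 − 18.9) × (8 − 3) = 7.7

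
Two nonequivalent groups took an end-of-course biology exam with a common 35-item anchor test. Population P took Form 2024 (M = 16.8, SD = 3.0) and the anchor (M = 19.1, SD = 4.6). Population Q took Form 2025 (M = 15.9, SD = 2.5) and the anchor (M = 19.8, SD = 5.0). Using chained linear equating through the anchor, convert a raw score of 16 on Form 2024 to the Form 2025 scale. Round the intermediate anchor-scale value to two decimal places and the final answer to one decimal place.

Form 2024 → anchor (Population P): v = (4.6/3.0)(16 − 16.8) + 19.1 = 17.87
anchor → Form 2025 (Population Q): y = (2.5/5.0)(17.87 − 19.8) + 15.9 = 14.9

14.9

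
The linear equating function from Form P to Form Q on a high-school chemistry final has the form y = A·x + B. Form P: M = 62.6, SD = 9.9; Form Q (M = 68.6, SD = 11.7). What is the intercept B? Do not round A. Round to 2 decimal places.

A = SD_Y / SD_X = 11.7 / 9.9 = 1.181818
B = M_Y − A·M_X = 68.6 − 1.181818 × 62.6 = -5.38

-5.38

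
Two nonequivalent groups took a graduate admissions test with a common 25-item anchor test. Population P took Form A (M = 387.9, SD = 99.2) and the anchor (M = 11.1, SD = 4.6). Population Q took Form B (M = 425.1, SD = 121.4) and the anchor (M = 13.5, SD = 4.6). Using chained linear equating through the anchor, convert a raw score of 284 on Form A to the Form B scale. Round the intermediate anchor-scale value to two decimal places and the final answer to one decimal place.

234.6

Form A → anchor (Population P): v = (4.6/99.2)(284 − 387.9) + 11.1 = 6.28
anchor → Form B (Population Q): y = (121.4/4.6)(6.28 − 13.5) + 425.1 = 234.6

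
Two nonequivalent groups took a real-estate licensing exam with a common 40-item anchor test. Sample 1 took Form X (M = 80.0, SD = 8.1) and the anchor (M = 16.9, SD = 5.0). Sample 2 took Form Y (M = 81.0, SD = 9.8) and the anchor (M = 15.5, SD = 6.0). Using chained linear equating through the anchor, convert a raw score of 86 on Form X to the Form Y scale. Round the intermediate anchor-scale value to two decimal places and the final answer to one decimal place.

Form X → anchor (Sample 1): v = (5.0/8.1)(86 − 80.0) + 16.9 = 20.60
anchor → Form Y (Sample 2): y = (9.8/6.0)(20.60 − 15.5) + 81.0 = 89.3

89.3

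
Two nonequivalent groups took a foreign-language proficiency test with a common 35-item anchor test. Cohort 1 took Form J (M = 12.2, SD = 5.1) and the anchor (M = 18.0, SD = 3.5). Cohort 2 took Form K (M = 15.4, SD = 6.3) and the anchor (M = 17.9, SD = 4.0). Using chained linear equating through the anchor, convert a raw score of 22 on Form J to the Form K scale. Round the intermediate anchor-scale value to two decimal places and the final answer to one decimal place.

Form J → anchor (Cohort 1): v = (3.5/5.1)(22 − 12.2) + 18.0 = 24.73
anchor → Form K (Cohort 2): y = (6.3/4.0)(24.73 − 17.9) + 15.4 = 26.2

26.2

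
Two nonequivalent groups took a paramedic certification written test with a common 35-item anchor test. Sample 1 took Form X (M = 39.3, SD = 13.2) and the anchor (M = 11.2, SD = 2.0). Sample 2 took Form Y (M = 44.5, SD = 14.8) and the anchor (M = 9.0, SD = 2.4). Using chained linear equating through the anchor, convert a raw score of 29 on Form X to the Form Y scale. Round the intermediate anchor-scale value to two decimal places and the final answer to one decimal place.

Form X → anchor (Sample 1): v = (2.0/13.2)(29 − 39.3) + 11.2 = 9.64
anchor → Form Y (Sample 2): y = (14.8/2.4)(9.64 − 9.0) + 44.5 = 48.4

48.4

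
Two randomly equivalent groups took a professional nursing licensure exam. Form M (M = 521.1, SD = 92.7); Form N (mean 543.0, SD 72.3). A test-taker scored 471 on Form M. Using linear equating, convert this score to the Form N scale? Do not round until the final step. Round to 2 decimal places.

503.93

Linear equating: y = (SD_Y/SD_X)(x − M_X) + M_Y
y = (72.3/92.7)(471 − 521.1) + 543.0
y = 0.779935 × -50.1 + 543.0 = -39.0748 + 543.0 = 503.93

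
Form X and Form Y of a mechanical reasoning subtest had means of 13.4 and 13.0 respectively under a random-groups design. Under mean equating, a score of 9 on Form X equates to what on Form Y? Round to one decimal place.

8.6

Mean equating: y = x + (M_Y − M_X) = 9 + (13.0 − 13.4) = 8.6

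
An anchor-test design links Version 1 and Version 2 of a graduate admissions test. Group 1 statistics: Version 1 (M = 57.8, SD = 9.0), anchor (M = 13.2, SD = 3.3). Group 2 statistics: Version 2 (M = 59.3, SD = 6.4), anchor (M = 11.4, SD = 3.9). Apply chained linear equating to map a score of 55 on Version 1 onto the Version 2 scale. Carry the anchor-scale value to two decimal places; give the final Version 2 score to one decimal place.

Version 1 → anchor (Group 1): v = (3.3/9.0)(55 − 57.8) + 13.2 = 12.17
anchor → Version 2 (Group 2): y = (6.4/3.9)(12.17 − 11.4) + 59.3 = 60.6

60.6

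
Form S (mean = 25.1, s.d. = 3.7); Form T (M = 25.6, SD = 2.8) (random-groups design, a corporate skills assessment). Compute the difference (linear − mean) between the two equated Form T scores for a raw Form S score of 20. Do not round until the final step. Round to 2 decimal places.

Mean-equated: 20 + (25.6 − 25.1) = 20.50
Linear-equated: (2.8/3.7)(20 − 25.1) + 25.6 = 21.741
Difference = 21.741 − 20.50 = 1.24

1.24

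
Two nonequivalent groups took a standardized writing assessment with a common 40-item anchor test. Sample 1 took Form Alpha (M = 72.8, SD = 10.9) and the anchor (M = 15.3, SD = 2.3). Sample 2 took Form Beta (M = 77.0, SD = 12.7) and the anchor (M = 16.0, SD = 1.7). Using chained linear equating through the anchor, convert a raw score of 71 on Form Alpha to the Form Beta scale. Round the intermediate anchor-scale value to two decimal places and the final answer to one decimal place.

68.9

Form Alpha → anchor (Sample 1): v = (2.3/10.9)(71 − 72.8) + 15.3 = 14.92
anchor → Form Beta (Sample 2): y = (12.7/1.7)(14.92 − 16.0) + 77.0 = 68.9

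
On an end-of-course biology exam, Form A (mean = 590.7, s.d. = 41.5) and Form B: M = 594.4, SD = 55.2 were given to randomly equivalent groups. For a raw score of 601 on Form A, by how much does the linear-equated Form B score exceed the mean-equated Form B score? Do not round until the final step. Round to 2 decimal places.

3.40

Mean-equated: 601 + (594.4 − 590.7) = 604.70
Linear-equated: (55.2/41.5)(601 − 590.7) + 594.4 = 608.100
Difference = 608.100 − 604.70 = 3.40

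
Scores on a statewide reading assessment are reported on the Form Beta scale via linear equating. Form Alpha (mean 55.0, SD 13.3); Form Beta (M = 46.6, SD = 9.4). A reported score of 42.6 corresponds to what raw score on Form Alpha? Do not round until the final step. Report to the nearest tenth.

Invert y = (SD_Y/SD_X)(x − M_X) + M_Y:
x = (SD_X/SD_Y)(y − M_Y) + M_X = (13.3/9.4)(42.6 − 46.6) + 55.0
x = 1.414894 × -4.000 + 55.0 = 49.3

49.3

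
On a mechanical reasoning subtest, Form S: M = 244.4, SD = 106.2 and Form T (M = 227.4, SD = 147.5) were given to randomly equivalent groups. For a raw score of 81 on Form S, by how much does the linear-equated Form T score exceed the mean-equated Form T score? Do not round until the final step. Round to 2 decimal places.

-63.54

Mean-equated: 81 + (227.4 − 244.4) = 64.00
Linear-equated: (147.5/106.2)(81 − 244.4) + 227.4 = 0.456
Difference = 0.456 − 64.00 = -63.54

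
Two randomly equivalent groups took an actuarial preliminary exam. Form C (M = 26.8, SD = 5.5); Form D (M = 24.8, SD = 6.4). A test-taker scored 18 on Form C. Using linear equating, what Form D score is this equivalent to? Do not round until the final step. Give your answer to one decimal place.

Linear equating: y = (SD_Y/SD_X)(x − M_X) + M_Y
y = (6.4/5.5)(18 − 26.8) + 24.8
y = 1.163636 × -8.8 + 24.8 = -10.2400 + 24.8 = 14.6

14.6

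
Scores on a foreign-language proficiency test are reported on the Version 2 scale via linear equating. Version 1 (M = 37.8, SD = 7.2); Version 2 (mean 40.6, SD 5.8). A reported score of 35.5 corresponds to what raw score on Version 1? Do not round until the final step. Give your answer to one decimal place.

31.5

Invert y = (SD_Y/SD_X)(x − M_X) + M_Y:
x = (SD_X/SD_Y)(y − M_Y) + M_X = (7.2/5.8)(35.5 − 40.6) + 37.8
x = 1.241379 × -5.100 + 37.8 = 31.5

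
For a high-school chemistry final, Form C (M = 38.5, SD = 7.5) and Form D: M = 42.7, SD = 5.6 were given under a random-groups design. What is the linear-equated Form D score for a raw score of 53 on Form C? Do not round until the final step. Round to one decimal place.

53.5

Linear equating: y = (SD_Y/SD_X)(x − M_X) + M_Y
y = (5.6/7.5)(53 − 38.5) + 42.7
y = 0.746667 × 14.5 + 42.7 = 10.8267 + 42.7 = 53.5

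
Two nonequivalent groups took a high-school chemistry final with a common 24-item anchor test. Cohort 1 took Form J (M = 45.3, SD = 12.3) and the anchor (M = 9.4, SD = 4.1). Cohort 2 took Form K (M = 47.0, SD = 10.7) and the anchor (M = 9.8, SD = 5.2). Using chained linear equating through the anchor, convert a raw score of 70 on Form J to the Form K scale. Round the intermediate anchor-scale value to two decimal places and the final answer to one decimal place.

Form J → anchor (Cohort 1): v = (4.1/12.3)(70 − 45.3) + 9.4 = 17.63
anchor → Form K (Cohort 2): y = (10.7/5.2)(17.63 − 9.8) + 47.0 = 63.1

63.1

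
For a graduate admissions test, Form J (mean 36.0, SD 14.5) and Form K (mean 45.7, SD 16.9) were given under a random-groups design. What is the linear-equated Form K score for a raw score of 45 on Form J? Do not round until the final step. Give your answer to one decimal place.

Linear equating: y = (SD_Y/SD_X)(x − M_X) + M_Y
y = (16.9/14.5)(45 − 36.0) + 45.7
y = 1.165517 × 9.0 + 45.7 = 10.4897 + 45.7 = 56.2

56.2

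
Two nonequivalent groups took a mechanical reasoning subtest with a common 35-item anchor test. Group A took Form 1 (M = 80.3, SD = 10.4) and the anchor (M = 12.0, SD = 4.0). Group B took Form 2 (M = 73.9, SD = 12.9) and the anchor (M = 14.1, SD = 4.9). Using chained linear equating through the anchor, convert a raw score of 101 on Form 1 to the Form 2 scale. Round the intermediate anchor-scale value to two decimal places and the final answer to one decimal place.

Form 1 → anchor (Group A): v = (4.0/10.4)(101 − 80.3) + 12.0 = 19.96
anchor → Form 2 (Group B): y = (12.9/4.9)(19.96 − 14.1) + 73.9 = 89.3

89.3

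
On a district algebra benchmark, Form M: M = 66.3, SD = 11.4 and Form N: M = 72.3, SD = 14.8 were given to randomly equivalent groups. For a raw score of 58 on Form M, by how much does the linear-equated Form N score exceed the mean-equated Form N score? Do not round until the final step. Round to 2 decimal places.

Mean-equated: 58 + (72.3 − 66.3) = 64.00
Linear-equated: (14.8/11.4)(58 − 66.3) + 72.3 = 61.525
Difference = 61.525 − 64.00 = -2.48

-2.48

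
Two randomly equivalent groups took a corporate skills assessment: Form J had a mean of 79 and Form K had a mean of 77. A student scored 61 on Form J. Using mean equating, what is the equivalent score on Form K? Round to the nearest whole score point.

Mean equating: y = x + (M_Y − M_X) = 61 + (77 − 79) = 59

59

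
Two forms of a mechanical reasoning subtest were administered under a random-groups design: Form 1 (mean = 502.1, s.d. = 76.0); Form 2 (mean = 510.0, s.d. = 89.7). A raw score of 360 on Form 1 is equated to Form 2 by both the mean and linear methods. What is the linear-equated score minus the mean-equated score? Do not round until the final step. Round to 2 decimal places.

Mean-equated: 360 + (510.0 − 502.1) = 367.90
Linear-equated: (89.7/76.0)(360 − 502.1) + 510.0 = 342.285
Difference = 342.285 − 367.90 = -25.62

-25.62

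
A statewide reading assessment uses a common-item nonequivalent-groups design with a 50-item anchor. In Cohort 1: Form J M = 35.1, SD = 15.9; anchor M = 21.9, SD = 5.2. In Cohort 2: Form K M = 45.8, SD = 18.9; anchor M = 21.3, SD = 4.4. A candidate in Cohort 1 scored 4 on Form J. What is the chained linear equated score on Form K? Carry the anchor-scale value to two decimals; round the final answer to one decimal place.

4.7

Form J → anchor (Cohort 1): v = (5.2/15.9)(4 − 35.1) + 21.9 = 11.73
anchor → Form K (Cohort 2): y = (18.9/4.4)(11.73 − 21.3) + 45.8 = 4.7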